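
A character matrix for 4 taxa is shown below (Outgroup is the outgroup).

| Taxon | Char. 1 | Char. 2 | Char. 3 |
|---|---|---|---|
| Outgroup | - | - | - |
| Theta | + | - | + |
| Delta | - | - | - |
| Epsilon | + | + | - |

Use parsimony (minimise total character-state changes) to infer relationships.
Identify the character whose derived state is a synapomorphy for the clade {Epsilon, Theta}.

Char. 1

The outgroup has state '-' for every character, so '+' is the derived state throughout.
Char. 1 (derived state '+') is shared by Epsilon and Theta — a synapomorphy uniting that clade.
Char. 2: derived state '+' in Epsilon only — an autapomorphy, so it tells us nothing about relationships among taxa.
Char. 3 (derived state '+') is unique to Theta (autapomorphy; uninformative for grouping).
Most parsimonious ingroup topology: ((Theta,Epsilon),Delta).
The clade {Epsilon, Theta} is supported by Char. 1: its derived state '+' occurs in exactly those taxa and in no other taxon (including the outgroup).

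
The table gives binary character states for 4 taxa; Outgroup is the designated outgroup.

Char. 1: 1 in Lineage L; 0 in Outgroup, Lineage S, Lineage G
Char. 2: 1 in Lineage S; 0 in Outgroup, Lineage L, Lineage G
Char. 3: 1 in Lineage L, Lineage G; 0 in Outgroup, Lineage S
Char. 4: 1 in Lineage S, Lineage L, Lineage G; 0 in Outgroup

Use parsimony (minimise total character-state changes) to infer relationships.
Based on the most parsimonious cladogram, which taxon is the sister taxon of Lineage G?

The outgroup has state '0' for every character, so '1' is the derived state throughout.
Char. 1 (derived state '1') is unique to Lineage L (autapomorphy; uninformative for grouping).
Char. 2 (derived state '1') is unique to Lineage S (autapomorphy; uninformative for grouping).
Only Lineage G and Lineage L show the derived state '1' for Char. 3, supporting them as a clade.
All ingroup taxa share the derived state '1' for Char. 4; it defines the ingroup but does not resolve relationships within it.
Most parsimonious ingroup topology: (Lineage S,(Lineage L,Lineage G)).
Lineage G and Lineage L form a cherry on this tree, so they are sister taxa.

Lineage L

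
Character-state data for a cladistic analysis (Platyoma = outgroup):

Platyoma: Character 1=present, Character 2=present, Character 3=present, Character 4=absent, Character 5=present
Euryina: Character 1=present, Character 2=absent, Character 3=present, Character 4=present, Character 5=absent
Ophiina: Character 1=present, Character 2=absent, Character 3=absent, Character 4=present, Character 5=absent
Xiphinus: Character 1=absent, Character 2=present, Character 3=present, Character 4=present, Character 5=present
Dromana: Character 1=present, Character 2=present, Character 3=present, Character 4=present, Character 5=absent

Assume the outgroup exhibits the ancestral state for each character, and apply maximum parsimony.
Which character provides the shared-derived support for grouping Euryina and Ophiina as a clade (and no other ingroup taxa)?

Character 2

Character polarity is set by the outgroup: the derived state is whichever differs from the outgroup's state, so for Character 1, Character 2, Character 3, Character 5 the derived state is 'absent', and for the remaining characters it is 'present'.
Character 1: derived state 'absent' in Xiphinus only — an autapomorphy, so it tells us nothing about relationships among taxa.
Character 2 (derived state 'absent') is shared by Euryina and Ophiina — a synapomorphy uniting that clade.
Character 3: derived state 'absent' in Ophiina only — an autapomorphy, so it tells us nothing about relationships among taxa.
Character 4 (derived state 'present') is shared by all ingroup taxa — unites the whole ingroup.
Character 5: derived state 'absent' in Dromana, Euryina, and Ophiina only — synapomorphy for {Dromana, Euryina, Ophiina}.
Most parsimonious ingroup topology: (((Euryina,Ophiina),Dromana),Xiphinus).
The clade {Euryina, Ophiina} is supported by Character 2: its derived state 'absent' occurs in exactly those taxa and in no other taxon (including the outgroup).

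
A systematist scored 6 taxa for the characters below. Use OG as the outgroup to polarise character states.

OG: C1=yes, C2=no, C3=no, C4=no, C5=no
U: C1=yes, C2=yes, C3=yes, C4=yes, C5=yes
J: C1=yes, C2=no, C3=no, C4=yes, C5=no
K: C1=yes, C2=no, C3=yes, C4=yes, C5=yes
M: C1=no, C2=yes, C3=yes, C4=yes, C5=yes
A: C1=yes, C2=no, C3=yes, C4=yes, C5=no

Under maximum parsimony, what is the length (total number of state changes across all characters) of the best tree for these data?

Character polarity is set by the outgroup: the derived state is whichever differs from the outgroup's state, so for C1 the derived state is 'no', and for the remaining characters it is 'yes'.
C1 (derived state 'no') is unique to M (autapomorphy; uninformative for grouping).
C2 (derived state 'yes') is shared by M and U — a synapomorphy uniting that clade.
Only A, K, M, and U show the derived state 'yes' for C3, supporting them as a clade.
All ingroup taxa share the derived state 'yes' for C4; it defines the ingroup but does not resolve relationships within it.
C5 (derived state 'yes') is shared by K, M, and U — a synapomorphy uniting that clade.
Most parsimonious ingroup topology: ((((U,M),K),A),J).
Changes per character on this tree: C1: 1; C2: 1; C3: 1; C4: 1; C5: 1.
Total = 5.

5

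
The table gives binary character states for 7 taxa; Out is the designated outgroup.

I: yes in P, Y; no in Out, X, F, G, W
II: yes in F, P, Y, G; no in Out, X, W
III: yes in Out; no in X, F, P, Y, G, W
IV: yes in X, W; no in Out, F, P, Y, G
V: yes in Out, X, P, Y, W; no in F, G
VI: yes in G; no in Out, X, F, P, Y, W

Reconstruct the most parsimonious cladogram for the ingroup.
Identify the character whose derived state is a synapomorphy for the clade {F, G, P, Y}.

II

Character polarity is set by the outgroup: the derived state is whichever differs from the outgroup's state, so for III, V the derived state is 'no', and for the remaining characters it is 'yes'.
Only P and Y show the derived state 'yes' for I, supporting them as a clade.
II: derived state 'yes' in F, G, P, and Y only — synapomorphy for {F, G, P, Y}.
III (derived state 'no') is shared by all ingroup taxa — unites the whole ingroup.
IV (derived state 'yes') is shared by W and X — a synapomorphy uniting that clade.
Only F and G show the derived state 'no' for V, supporting them as a clade.
VI (derived state 'yes') is unique to G (autapomorphy; uninformative for grouping).
Most parsimonious ingroup topology: ((X,W),((F,G),(P,Y))).
The clade {F, G, P, Y} is supported by II: its derived state 'yes' occurs in exactly those taxa and in no other taxon (including the outgroup).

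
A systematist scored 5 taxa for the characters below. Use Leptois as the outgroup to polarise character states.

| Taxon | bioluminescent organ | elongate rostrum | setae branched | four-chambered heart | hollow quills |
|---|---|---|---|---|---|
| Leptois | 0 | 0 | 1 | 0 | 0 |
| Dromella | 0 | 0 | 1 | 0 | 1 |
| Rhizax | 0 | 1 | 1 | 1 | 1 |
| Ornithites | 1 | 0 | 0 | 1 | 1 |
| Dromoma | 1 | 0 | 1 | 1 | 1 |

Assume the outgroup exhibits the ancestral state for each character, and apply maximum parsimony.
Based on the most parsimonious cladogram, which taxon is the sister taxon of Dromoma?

Character polarity is set by the outgroup: the derived state is whichever differs from the outgroup's state, so for setae branched the derived state is '0', and for the remaining characters it is '1'.
bioluminescent organ: derived state '1' in Dromoma and Ornithites only — synapomorphy for {Dromoma, Ornithites}.
elongate rostrum (derived state '1') is unique to Rhizax (autapomorphy; uninformative for grouping).
setae branched: derived state '0' in Ornithites only — an autapomorphy, so it tells us nothing about relationships among taxa.
four-chambered heart: derived state '1' in Dromoma, Ornithites, and Rhizax only — synapomorphy for {Dromoma, Ornithites, Rhizax}.
All ingroup taxa share the derived state '1' for hollow quills; it defines the ingroup but does not resolve relationships within it.
Most parsimonious ingroup topology: (Dromella,(Rhizax,(Ornithites,Dromoma))).
Dromoma and Ornithites form a cherry on this tree, so they are sister taxa.

Ornithites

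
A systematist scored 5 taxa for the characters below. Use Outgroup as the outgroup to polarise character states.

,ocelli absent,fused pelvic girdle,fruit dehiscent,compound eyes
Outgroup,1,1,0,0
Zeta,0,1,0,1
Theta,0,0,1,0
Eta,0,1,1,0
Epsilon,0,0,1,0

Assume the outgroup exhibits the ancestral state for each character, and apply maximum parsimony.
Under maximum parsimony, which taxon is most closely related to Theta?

Character polarity is set by the outgroup: the derived state is whichever differs from the outgroup's state, so for ocelli absent, fused pelvic girdle the derived state is '0', and for the remaining characters it is '1'.
All ingroup taxa share the derived state '0' for ocelli absent; it defines the ingroup but does not resolve relationships within it.
fused pelvic girdle (derived state '0') is shared by Epsilon and Theta — a synapomorphy uniting that clade.
Only Epsilon, Eta, and Theta show the derived state '1' for fruit dehiscent, supporting them as a clade.
compound eyes (derived state '1') is unique to Zeta (autapomorphy; uninformative for grouping).
Most parsimonious ingroup topology: (Zeta,((Theta,Epsilon),Eta)).
Theta and Epsilon form a cherry on this tree, so they are sister taxa.

Epsilon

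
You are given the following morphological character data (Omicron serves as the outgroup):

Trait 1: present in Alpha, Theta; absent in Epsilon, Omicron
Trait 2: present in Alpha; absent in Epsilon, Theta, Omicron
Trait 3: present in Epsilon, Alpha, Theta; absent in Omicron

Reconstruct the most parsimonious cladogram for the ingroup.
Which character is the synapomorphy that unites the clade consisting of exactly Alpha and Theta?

The outgroup has state 'absent' for every character, so 'present' is the derived state throughout.
Trait 1: derived state 'present' in Alpha and Theta only — synapomorphy for {Alpha, Theta}.
Trait 2: derived state 'present' in Alpha only — an autapomorphy, so it tells us nothing about relationships among taxa.
Trait 3 (derived state 'present') is shared by all ingroup taxa — unites the whole ingroup.
Most parsimonious ingroup topology: ((Theta,Alpha),Epsilon).
The clade {Alpha, Theta} is supported by Trait 1: its derived state 'present' occurs in exactly those taxa and in no other taxon (including the outgroup).

Trait 1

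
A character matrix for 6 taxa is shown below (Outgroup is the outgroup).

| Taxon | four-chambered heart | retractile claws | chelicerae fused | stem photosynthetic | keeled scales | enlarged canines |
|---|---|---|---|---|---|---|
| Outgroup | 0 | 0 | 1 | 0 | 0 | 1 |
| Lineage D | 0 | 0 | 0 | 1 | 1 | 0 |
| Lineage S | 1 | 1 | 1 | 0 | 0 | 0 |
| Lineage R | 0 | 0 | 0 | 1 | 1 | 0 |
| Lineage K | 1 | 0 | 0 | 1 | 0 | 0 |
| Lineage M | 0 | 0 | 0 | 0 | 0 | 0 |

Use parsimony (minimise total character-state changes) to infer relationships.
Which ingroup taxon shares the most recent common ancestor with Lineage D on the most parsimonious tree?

Character polarity is set by the outgroup: the derived state is whichever differs from the outgroup's state, so for chelicerae fused, enlarged canines the derived state is '0', and for the remaining characters it is '1'.
four-chambered heart groups Lineage K and Lineage S, which is incompatible with the clades supported by the remaining characters; treating it as convergent (homoplasy) costs fewer steps than any alternative tree.
retractile claws: derived state '1' in Lineage S only — an autapomorphy, so it tells us nothing about relationships among taxa.
chelicerae fused (derived state '0') is shared by Lineage D, Lineage K, Lineage M, and Lineage R — a synapomorphy uniting that clade.
Only Lineage D, Lineage K, and Lineage R show the derived state '1' for stem photosynthetic, supporting them as a clade.
keeled scales (derived state '1') is shared by Lineage D and Lineage R — a synapomorphy uniting that clade.
All ingroup taxa share the derived state '0' for enlarged canines; it defines the ingroup but does not resolve relationships within it.
Most parsimonious ingroup topology: ((((Lineage D,Lineage R),Lineage K),Lineage M),Lineage S).
Lineage D and Lineage R form a cherry on this tree, so they are sister taxa.

Lineage R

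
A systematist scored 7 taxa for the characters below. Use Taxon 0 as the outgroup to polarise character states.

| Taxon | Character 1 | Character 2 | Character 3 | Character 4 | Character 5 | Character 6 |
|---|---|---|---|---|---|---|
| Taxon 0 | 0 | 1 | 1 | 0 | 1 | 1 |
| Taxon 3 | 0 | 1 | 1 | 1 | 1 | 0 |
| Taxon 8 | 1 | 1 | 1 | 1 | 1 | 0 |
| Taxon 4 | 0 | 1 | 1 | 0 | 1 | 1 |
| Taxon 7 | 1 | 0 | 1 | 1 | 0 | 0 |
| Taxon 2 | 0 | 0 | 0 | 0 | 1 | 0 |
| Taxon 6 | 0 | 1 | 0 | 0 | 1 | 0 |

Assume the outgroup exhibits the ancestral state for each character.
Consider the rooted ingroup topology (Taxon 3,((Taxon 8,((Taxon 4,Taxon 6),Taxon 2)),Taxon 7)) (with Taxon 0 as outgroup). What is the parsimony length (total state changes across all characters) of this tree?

11

Map each character onto (Taxon 3,((Taxon 8,((Taxon 4,Taxon 6),Taxon 2)),Taxon 7)) (rooted by Taxon 0) and count the minimum state changes it requires (Fitch parsimony):
Character 1: 2; Character 2: 2; Character 3: 2; Character 4: 2; Character 5: 1; Character 6: 2.
Total tree length = 11.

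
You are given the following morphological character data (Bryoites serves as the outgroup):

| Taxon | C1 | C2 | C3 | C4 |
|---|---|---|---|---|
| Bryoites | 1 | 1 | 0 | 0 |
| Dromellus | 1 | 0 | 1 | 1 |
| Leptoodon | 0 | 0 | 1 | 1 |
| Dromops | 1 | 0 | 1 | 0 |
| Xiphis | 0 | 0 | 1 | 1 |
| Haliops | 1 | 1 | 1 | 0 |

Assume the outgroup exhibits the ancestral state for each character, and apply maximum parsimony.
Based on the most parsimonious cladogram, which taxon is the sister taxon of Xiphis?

Leptoodon

Character polarity is set by the outgroup: the derived state is whichever differs from the outgroup's state, so for C1, C2 the derived state is '0', and for the remaining characters it is '1'.
C1 (derived state '0') is shared by Leptoodon and Xiphis — a synapomorphy uniting that clade.
C2 (derived state '0') is shared by Dromellus, Dromops, Leptoodon, and Xiphis — a synapomorphy uniting that clade.
All ingroup taxa share the derived state '1' for C3; it defines the ingroup but does not resolve relationships within it.
C4: derived state '1' in Dromellus, Leptoodon, and Xiphis only — synapomorphy for {Dromellus, Leptoodon, Xiphis}.
Most parsimonious ingroup topology: (((Dromellus,(Leptoodon,Xiphis)),Dromops),Haliops).
Xiphis and Leptoodon form a cherry on this tree, so they are sister taxa.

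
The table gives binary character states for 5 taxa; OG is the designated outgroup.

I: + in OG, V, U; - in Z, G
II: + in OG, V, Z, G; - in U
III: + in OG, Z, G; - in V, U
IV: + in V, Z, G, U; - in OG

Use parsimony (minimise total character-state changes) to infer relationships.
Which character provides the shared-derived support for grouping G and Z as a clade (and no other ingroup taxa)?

I

Character polarity is set by the outgroup: the derived state is whichever differs from the outgroup's state, so for I, II, III the derived state is '-', and for the remaining characters it is '+'.
I (derived state '-') is shared by G and Z — a synapomorphy uniting that clade.
II: derived state '-' in U only — an autapomorphy, so it tells us nothing about relationships among taxa.
III: derived state '-' in U and V only — synapomorphy for {U, V}.
All ingroup taxa share the derived state '+' for IV; it defines the ingroup but does not resolve relationships within it.
Most parsimonious ingroup topology: ((V,U),(Z,G)).
The clade {G, Z} is supported by I: its derived state '-' occurs in exactly those taxa and in no other taxon (including the outgroup).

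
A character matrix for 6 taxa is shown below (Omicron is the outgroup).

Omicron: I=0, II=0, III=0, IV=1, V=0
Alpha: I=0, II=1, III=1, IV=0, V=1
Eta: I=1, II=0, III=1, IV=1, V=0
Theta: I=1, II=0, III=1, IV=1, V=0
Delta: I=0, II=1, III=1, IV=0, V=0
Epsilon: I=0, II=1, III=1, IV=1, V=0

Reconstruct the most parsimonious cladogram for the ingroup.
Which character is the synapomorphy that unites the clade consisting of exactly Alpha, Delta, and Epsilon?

II

Character polarity is set by the outgroup: the derived state is whichever differs from the outgroup's state, so for IV the derived state is '0', and for the remaining characters it is '1'.
Only Eta and Theta show the derived state '1' for I, supporting them as a clade.
II (derived state '1') is shared by Alpha, Delta, and Epsilon — a synapomorphy uniting that clade.
All ingroup taxa share the derived state '1' for III; it defines the ingroup but does not resolve relationships within it.
Only Alpha and Delta show the derived state '0' for IV, supporting them as a clade.
V (derived state '1') is unique to Alpha (autapomorphy; uninformative for grouping).
Most parsimonious ingroup topology: (((Alpha,Delta),Epsilon),(Eta,Theta)).
The clade {Alpha, Delta, Epsilon} is supported by II: its derived state '1' occurs in exactly those taxa and in no other taxon (including the outgroup).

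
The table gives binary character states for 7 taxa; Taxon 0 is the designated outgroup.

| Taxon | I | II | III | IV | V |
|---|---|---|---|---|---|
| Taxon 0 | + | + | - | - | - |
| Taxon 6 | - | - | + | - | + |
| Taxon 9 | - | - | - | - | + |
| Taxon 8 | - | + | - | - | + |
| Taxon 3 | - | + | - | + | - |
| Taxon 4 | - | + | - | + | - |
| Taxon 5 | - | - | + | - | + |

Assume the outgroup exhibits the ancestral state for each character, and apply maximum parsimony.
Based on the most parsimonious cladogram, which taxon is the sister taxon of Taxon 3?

Taxon 4

Character polarity is set by the outgroup: the derived state is whichever differs from the outgroup's state, so for I, II the derived state is '-', and for the remaining characters it is '+'.
I (derived state '-') is shared by all ingroup taxa — unites the whole ingroup.
Only Taxon 5, Taxon 6, and Taxon 9 show the derived state '-' for II, supporting them as a clade.
Only Taxon 5 and Taxon 6 show the derived state '+' for III, supporting them as a clade.
IV: derived state '+' in Taxon 3 and Taxon 4 only — synapomorphy for {Taxon 3, Taxon 4}.
V: derived state '+' in Taxon 5, Taxon 6, Taxon 8, and Taxon 9 only — synapomorphy for {Taxon 5, Taxon 6, Taxon 8, Taxon 9}.
Most parsimonious ingroup topology: ((((Taxon 6,Taxon 5),Taxon 9),Taxon 8),(Taxon 3,Taxon 4)).
Taxon 3 and Taxon 4 form a cherry on this tree, so they are sister taxa.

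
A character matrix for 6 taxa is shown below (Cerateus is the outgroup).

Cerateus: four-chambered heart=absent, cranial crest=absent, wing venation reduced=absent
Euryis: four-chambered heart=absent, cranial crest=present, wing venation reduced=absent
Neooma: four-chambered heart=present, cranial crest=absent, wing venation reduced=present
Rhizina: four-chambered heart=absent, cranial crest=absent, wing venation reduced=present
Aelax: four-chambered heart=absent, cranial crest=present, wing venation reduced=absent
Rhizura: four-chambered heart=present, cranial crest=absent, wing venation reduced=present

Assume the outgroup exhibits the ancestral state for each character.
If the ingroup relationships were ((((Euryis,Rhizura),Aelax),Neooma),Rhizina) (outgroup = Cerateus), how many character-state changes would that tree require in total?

7

Map each character onto ((((Euryis,Rhizura),Aelax),Neooma),Rhizina) (rooted by Cerateus) and count the minimum state changes it requires (Fitch parsimony):
four-chambered heart: 2; cranial crest: 2; wing venation reduced: 3.
Total tree length = 7.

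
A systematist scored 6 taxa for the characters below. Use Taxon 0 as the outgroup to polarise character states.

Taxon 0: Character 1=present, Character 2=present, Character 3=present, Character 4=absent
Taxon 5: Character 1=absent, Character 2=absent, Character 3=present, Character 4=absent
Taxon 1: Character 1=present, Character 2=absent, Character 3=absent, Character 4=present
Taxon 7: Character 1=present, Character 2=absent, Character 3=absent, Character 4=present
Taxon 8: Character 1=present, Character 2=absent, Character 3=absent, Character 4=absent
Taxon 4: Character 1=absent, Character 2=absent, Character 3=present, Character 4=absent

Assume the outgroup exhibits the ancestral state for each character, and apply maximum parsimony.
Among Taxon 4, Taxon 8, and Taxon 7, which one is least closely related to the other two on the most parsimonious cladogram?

Taxon 4

Character polarity is set by the outgroup: the derived state is whichever differs from the outgroup's state, so for Character 1, Character 2, Character 3 the derived state is 'absent', and for the remaining characters it is 'present'.
Character 1: derived state 'absent' in Taxon 4 and Taxon 5 only — synapomorphy for {Taxon 4, Taxon 5}.
Character 2 (derived state 'absent') is shared by all ingroup taxa — unites the whole ingroup.
Character 3: derived state 'absent' in Taxon 1, Taxon 7, and Taxon 8 only — synapomorphy for {Taxon 1, Taxon 7, Taxon 8}.
Character 4 (derived state 'present') is shared by Taxon 1 and Taxon 7 — a synapomorphy uniting that clade.
Most parsimonious ingroup topology: ((Taxon 5,Taxon 4),((Taxon 1,Taxon 7),Taxon 8)).
Taxon 7 and Taxon 8 share a more recent common ancestor with each other than either does with Taxon 4, so Taxon 4 is the least closely related of the three.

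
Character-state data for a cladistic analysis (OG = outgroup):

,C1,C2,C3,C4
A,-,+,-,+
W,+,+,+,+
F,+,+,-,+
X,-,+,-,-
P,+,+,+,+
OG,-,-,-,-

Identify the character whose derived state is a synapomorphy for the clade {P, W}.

C3

The outgroup has state '-' for every character, so '+' is the derived state throughout.
C1: derived state '+' in F, P, and W only — synapomorphy for {F, P, W}.
All ingroup taxa share the derived state '+' for C2; it defines the ingroup but does not resolve relationships within it.
C3 (derived state '+') is shared by P and W — a synapomorphy uniting that clade.
Only A, F, P, and W show the derived state '+' for C4, supporting them as a clade.
Most parsimonious ingroup topology: ((((P,W),F),A),X).
The clade {P, W} is supported by C3: its derived state '+' occurs in exactly those taxa and in no other taxon (including the outgroup).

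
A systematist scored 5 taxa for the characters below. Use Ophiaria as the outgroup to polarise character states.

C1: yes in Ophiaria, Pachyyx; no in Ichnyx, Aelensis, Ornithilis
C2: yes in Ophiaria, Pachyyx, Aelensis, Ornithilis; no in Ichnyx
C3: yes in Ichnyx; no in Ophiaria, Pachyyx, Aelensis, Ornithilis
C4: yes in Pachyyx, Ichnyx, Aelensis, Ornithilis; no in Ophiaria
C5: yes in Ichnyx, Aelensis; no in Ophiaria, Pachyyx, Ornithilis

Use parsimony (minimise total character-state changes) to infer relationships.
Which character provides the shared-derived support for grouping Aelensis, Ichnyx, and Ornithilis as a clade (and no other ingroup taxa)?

C1

Character polarity is set by the outgroup: the derived state is whichever differs from the outgroup's state, so for C1, C2 the derived state is 'no', and for the remaining characters it is 'yes'.
Only Aelensis, Ichnyx, and Ornithilis show the derived state 'no' for C1, supporting them as a clade.
C2 (derived state 'no') is unique to Ichnyx (autapomorphy; uninformative for grouping).
C3: derived state 'yes' in Ichnyx only — an autapomorphy, so it tells us nothing about relationships among taxa.
All ingroup taxa share the derived state 'yes' for C4; it defines the ingroup but does not resolve relationships within it.
Only Aelensis and Ichnyx show the derived state 'yes' for C5, supporting them as a clade.
Most parsimonious ingroup topology: (((Ichnyx,Aelensis),Ornithilis),Pachyyx).
The clade {Aelensis, Ichnyx, Ornithilis} is supported by C1: its derived state 'no' occurs in exactly those taxa and in no other taxon (including the outgroup).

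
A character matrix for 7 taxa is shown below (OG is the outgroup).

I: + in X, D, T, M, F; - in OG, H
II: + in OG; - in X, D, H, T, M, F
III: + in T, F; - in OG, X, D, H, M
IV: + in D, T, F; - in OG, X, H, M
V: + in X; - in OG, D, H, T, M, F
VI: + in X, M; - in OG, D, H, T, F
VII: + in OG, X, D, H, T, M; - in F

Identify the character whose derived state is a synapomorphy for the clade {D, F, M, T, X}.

Character polarity is set by the outgroup: the derived state is whichever differs from the outgroup's state, so for II, VII the derived state is '-', and for the remaining characters it is '+'.
Only D, F, M, T, and X show the derived state '+' for I, supporting them as a clade.
All ingroup taxa share the derived state '-' for II; it defines the ingroup but does not resolve relationships within it.
Only F and T show the derived state '+' for III, supporting them as a clade.
IV (derived state '+') is shared by D, F, and T — a synapomorphy uniting that clade.
V: derived state '+' in X only — an autapomorphy, so it tells us nothing about relationships among taxa.
Only M and X show the derived state '+' for VI, supporting them as a clade.
VII (derived state '-') is unique to F (autapomorphy; uninformative for grouping).
Most parsimonious ingroup topology: (((X,M),(D,(T,F))),H).
The clade {D, F, M, T, X} is supported by I: its derived state '+' occurs in exactly those taxa and in no other taxon (including the outgroup).

I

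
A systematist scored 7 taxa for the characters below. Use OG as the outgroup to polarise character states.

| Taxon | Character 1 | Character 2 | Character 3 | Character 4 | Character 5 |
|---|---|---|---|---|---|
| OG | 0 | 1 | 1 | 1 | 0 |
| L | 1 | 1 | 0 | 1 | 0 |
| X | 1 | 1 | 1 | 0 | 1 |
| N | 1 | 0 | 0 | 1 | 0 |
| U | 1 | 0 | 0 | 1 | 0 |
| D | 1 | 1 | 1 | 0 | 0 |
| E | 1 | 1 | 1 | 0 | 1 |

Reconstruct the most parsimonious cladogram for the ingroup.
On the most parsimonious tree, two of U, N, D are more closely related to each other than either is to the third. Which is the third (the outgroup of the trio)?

Character polarity is set by the outgroup: the derived state is whichever differs from the outgroup's state, so for Character 2, Character 3, Character 4 the derived state is '0', and for the remaining characters it is '1'.
Character 1 (derived state '1') is shared by all ingroup taxa — unites the whole ingroup.
Character 2 (derived state '0') is shared by N and U — a synapomorphy uniting that clade.
Character 3: derived state '0' in L, N, and U only — synapomorphy for {L, N, U}.
Character 4: derived state '0' in D, E, and X only — synapomorphy for {D, E, X}.
Character 5: derived state '1' in E and X only — synapomorphy for {E, X}.
Most parsimonious ingroup topology: ((L,(N,U)),((X,E),D)).
U and N share a more recent common ancestor with each other than either does with D, so D is the least closely related of the three.

D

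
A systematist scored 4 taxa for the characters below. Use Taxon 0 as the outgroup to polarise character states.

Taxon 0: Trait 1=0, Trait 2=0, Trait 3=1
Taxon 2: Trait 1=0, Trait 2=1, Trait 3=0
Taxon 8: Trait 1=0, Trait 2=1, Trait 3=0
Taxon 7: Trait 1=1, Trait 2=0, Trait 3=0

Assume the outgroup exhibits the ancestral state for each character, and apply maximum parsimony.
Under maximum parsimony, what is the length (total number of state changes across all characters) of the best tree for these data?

Character polarity is set by the outgroup: the derived state is whichever differs from the outgroup's state, so for Trait 3 the derived state is '0', and for the remaining characters it is '1'.
Trait 1 (derived state '1') is unique to Taxon 7 (autapomorphy; uninformative for grouping).
Only Taxon 2 and Taxon 8 show the derived state '1' for Trait 2, supporting them as a clade.
All ingroup taxa share the derived state '0' for Trait 3; it defines the ingroup but does not resolve relationships within it.
Most parsimonious ingroup topology: ((Taxon 2,Taxon 8),Taxon 7).
Changes per character on this tree: Trait 1: 1; Trait 2: 1; Trait 3: 1.
Total = 3.

3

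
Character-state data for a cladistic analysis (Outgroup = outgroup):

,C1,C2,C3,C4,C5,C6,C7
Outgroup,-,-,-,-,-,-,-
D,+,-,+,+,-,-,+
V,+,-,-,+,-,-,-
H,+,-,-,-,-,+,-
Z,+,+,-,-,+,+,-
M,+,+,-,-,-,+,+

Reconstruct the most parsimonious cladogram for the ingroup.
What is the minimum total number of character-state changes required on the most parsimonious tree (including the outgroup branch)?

The outgroup has state '-' for every character, so '+' is the derived state throughout.
C1 (derived state '+') is shared by all ingroup taxa — unites the whole ingroup.
C2 (derived state '+') is shared by M and Z — a synapomorphy uniting that clade.
C3: derived state '+' in D only — an autapomorphy, so it tells us nothing about relationships among taxa.
C4 (derived state '+') is shared by D and V — a synapomorphy uniting that clade.
C5 (derived state '+') is unique to Z (autapomorphy; uninformative for grouping).
C6: derived state '+' in H, M, and Z only — synapomorphy for {H, M, Z}.
C7 (state '+') occurs in D and M but conflicts with the nesting implied by the other characters — most parsimoniously interpreted as homoplasy.
Most parsimonious ingroup topology: ((D,V),(H,(Z,M))).
Changes per character on this tree: C1: 1; C2: 1; C3: 1; C4: 1; C5: 1; C6: 1; C7: 2.
Total = 8.

8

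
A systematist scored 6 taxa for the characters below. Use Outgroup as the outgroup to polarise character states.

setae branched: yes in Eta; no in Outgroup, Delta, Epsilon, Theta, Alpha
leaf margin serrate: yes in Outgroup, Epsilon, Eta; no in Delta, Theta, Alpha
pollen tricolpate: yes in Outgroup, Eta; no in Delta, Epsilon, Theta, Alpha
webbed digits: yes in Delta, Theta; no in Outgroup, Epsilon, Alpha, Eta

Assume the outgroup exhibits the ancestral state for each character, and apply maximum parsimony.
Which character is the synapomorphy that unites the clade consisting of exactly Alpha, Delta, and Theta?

Character polarity is set by the outgroup: the derived state is whichever differs from the outgroup's state, so for leaf margin serrate, pollen tricolpate the derived state is 'no', and for the remaining characters it is 'yes'.
setae branched (derived state 'yes') is unique to Eta (autapomorphy; uninformative for grouping).
leaf margin serrate (derived state 'no') is shared by Alpha, Delta, and Theta — a synapomorphy uniting that clade.
Only Alpha, Delta, Epsilon, and Theta show the derived state 'no' for pollen tricolpate, supporting them as a clade.
webbed digits: derived state 'yes' in Delta and Theta only — synapomorphy for {Delta, Theta}.
Most parsimonious ingroup topology: ((((Delta,Theta),Alpha),Epsilon),Eta).
The clade {Alpha, Delta, Theta} is supported by leaf margin serrate: its derived state 'no' occurs in exactly those taxa and in no other taxon (including the outgroup).

leaf margin serrate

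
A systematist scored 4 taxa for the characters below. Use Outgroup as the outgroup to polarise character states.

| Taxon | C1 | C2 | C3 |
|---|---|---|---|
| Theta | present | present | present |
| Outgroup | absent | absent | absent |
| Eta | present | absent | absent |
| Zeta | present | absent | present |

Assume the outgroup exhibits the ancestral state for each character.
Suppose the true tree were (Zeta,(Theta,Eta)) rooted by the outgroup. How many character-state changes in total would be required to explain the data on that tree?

4

Map each character onto (Zeta,(Theta,Eta)) (rooted by Outgroup) and count the minimum state changes it requires (Fitch parsimony):
C1: 1; C2: 1; C3: 2.
Total tree length = 4.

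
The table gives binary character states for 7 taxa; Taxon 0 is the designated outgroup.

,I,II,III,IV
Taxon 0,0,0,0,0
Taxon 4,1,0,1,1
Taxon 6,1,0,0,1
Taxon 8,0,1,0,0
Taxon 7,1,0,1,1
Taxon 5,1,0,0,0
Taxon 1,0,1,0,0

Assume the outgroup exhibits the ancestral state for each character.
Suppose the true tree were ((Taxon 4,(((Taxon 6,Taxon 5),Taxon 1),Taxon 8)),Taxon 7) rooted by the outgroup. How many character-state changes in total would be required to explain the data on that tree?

Map each character onto ((Taxon 4,(((Taxon 6,Taxon 5),Taxon 1),Taxon 8)),Taxon 7) (rooted by Taxon 0) and count the minimum state changes it requires (Fitch parsimony):
I: 3; II: 2; III: 2; IV: 3.
Total tree length = 10.

10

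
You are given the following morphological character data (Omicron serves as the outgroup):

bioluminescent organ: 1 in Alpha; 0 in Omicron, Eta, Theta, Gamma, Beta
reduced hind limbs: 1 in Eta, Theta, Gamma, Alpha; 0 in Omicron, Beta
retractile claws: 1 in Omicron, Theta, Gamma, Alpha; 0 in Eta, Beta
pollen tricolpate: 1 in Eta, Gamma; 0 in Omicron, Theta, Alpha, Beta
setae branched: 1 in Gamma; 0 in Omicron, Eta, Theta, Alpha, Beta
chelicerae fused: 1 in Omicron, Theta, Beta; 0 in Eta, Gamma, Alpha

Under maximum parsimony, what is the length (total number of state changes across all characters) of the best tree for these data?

Character polarity is set by the outgroup: the derived state is whichever differs from the outgroup's state, so for retractile claws, chelicerae fused the derived state is '0', and for the remaining characters it is '1'.
bioluminescent organ (derived state '1') is unique to Alpha (autapomorphy; uninformative for grouping).
reduced hind limbs: derived state '1' in Alpha, Eta, Gamma, and Theta only — synapomorphy for {Alpha, Eta, Gamma, Theta}.
retractile claws groups Beta and Eta, which is incompatible with the clades supported by the remaining characters; treating it as convergent (homoplasy) costs fewer steps than any alternative tree.
Only Eta and Gamma show the derived state '1' for pollen tricolpate, supporting them as a clade.
setae branched (derived state '1') is unique to Gamma (autapomorphy; uninformative for grouping).
chelicerae fused: derived state '0' in Alpha, Eta, and Gamma only — synapomorphy for {Alpha, Eta, Gamma}.
Most parsimonious ingroup topology: ((((Eta,Gamma),Alpha),Theta),Beta).
Changes per character on this tree: bioluminescent organ: 1; reduced hind limbs: 1; retractile claws: 2; pollen tricolpate: 1; setae branched: 1; chelicerae fused: 1.
Total = 7.

7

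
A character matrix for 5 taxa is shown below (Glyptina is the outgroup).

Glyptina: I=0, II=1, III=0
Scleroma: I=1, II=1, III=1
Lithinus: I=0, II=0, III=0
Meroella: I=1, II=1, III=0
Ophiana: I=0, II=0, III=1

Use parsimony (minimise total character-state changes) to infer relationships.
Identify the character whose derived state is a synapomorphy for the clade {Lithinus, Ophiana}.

Character polarity is set by the outgroup: the derived state is whichever differs from the outgroup's state, so for II the derived state is '0', and for the remaining characters it is '1'.
I (derived state '1') is shared by Meroella and Scleroma — a synapomorphy uniting that clade.
II: derived state '0' in Lithinus and Ophiana only — synapomorphy for {Lithinus, Ophiana}.
III groups Ophiana and Scleroma, which is incompatible with the clades supported by the remaining characters; treating it as convergent (homoplasy) costs fewer steps than any alternative tree.
Most parsimonious ingroup topology: ((Scleroma,Meroella),(Lithinus,Ophiana)).
The clade {Lithinus, Ophiana} is supported by II: its derived state '0' occurs in exactly those taxa and in no other taxon (including the outgroup).

II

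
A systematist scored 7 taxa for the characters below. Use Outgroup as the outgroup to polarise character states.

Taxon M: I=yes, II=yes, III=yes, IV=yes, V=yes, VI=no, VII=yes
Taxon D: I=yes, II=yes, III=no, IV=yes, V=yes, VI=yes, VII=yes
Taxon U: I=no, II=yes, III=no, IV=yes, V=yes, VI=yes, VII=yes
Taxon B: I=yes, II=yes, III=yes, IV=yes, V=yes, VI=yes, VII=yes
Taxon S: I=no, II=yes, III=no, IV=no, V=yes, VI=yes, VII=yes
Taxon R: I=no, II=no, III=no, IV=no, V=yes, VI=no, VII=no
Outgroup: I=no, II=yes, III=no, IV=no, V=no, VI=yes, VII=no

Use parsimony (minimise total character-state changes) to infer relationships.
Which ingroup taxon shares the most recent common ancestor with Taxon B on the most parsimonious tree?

Character polarity is set by the outgroup: the derived state is whichever differs from the outgroup's state, so for II, VI the derived state is 'no', and for the remaining characters it is 'yes'.
I (derived state 'yes') is shared by Taxon B, Taxon D, and Taxon M — a synapomorphy uniting that clade.
II (derived state 'no') is unique to Taxon R (autapomorphy; uninformative for grouping).
III (derived state 'yes') is shared by Taxon B and Taxon M — a synapomorphy uniting that clade.
Only Taxon B, Taxon D, Taxon M, and Taxon U show the derived state 'yes' for IV, supporting them as a clade.
All ingroup taxa share the derived state 'yes' for V; it defines the ingroup but does not resolve relationships within it.
VI groups Taxon M and Taxon R, which is incompatible with the clades supported by the remaining characters; treating it as convergent (homoplasy) costs fewer steps than any alternative tree.
Only Taxon B, Taxon D, Taxon M, Taxon S, and Taxon U show the derived state 'yes' for VII, supporting them as a clade.
Most parsimonious ingroup topology: ((Taxon S,(((Taxon B,Taxon M),Taxon D),Taxon U)),Taxon R).
Taxon B and Taxon M form a cherry on this tree, so they are sister taxa.

Taxon M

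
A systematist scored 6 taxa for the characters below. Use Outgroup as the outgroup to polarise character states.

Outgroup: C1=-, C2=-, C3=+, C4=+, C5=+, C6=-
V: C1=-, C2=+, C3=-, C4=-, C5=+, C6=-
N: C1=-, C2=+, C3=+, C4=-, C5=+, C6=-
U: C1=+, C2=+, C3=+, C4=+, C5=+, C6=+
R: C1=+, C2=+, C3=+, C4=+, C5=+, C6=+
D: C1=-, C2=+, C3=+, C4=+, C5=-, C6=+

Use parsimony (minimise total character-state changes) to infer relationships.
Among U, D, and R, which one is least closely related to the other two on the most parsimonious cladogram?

Character polarity is set by the outgroup: the derived state is whichever differs from the outgroup's state, so for C3, C4, C5 the derived state is '-', and for the remaining characters it is '+'.
Only R and U show the derived state '+' for C1, supporting them as a clade.
C2 (derived state '+') is shared by all ingroup taxa — unites the whole ingroup.
C3: derived state '-' in V only — an autapomorphy, so it tells us nothing about relationships among taxa.
C4: derived state '-' in N and V only — synapomorphy for {N, V}.
C5: derived state '-' in D only — an autapomorphy, so it tells us nothing about relationships among taxa.
Only D, R, and U show the derived state '+' for C6, supporting them as a clade.
Most parsimonious ingroup topology: ((V,N),((U,R),D)).
U and R share a more recent common ancestor with each other than either does with D, so D is the least closely related of the three.

D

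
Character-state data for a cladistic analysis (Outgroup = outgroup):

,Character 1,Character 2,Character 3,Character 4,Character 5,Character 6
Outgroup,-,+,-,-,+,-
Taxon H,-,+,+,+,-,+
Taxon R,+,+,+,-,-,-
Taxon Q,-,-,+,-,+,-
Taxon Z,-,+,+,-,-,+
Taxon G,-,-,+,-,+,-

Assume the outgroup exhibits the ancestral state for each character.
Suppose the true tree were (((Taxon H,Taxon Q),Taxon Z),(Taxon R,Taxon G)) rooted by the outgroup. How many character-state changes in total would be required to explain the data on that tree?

10

Map each character onto (((Taxon H,Taxon Q),Taxon Z),(Taxon R,Taxon G)) (rooted by Outgroup) and count the minimum state changes it requires (Fitch parsimony):
Character 1: 1; Character 2: 2; Character 3: 1; Character 4: 1; Character 5: 3; Character 6: 2.
Total tree length = 10.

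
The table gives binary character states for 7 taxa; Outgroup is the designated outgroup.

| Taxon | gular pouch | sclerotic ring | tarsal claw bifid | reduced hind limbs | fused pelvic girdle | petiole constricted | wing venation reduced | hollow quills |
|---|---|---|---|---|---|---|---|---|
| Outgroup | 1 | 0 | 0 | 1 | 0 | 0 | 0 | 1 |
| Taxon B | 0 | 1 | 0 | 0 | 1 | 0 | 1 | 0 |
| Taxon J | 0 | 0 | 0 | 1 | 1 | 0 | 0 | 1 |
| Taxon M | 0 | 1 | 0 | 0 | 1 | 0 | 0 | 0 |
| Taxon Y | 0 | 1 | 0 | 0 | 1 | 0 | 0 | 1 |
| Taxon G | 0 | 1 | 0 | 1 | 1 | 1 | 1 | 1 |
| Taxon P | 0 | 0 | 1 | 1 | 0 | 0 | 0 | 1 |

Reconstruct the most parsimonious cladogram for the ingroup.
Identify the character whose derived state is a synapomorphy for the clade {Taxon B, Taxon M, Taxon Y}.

reduced hind limbs

Character polarity is set by the outgroup: the derived state is whichever differs from the outgroup's state, so for gular pouch, reduced hind limbs, hollow quills the derived state is '0', and for the remaining characters it is '1'.
All ingroup taxa share the derived state '0' for gular pouch; it defines the ingroup but does not resolve relationships within it.
sclerotic ring: derived state '1' in Taxon B, Taxon G, Taxon M, and Taxon Y only — synapomorphy for {Taxon B, Taxon G, Taxon M, Taxon Y}.
tarsal claw bifid (derived state '1') is unique to Taxon P (autapomorphy; uninformative for grouping).
Only Taxon B, Taxon M, and Taxon Y show the derived state '0' for reduced hind limbs, supporting them as a clade.
fused pelvic girdle: derived state '1' in Taxon B, Taxon G, Taxon J, Taxon M, and Taxon Y only — synapomorphy for {Taxon B, Taxon G, Taxon J, Taxon M, Taxon Y}.
petiole constricted: derived state '1' in Taxon G only — an autapomorphy, so it tells us nothing about relationships among taxa.
wing venation reduced groups Taxon B and Taxon G, which is incompatible with the clades supported by the remaining characters; treating it as convergent (homoplasy) costs fewer steps than any alternative tree.
hollow quills (derived state '0') is shared by Taxon B and Taxon M — a synapomorphy uniting that clade.
Most parsimonious ingroup topology: (((((Taxon B,Taxon M),Taxon Y),Taxon G),Taxon J),Taxon P).
The clade {Taxon B, Taxon M, Taxon Y} is supported by reduced hind limbs: its derived state '0' occurs in exactly those taxa and in no other taxon (including the outgroup).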